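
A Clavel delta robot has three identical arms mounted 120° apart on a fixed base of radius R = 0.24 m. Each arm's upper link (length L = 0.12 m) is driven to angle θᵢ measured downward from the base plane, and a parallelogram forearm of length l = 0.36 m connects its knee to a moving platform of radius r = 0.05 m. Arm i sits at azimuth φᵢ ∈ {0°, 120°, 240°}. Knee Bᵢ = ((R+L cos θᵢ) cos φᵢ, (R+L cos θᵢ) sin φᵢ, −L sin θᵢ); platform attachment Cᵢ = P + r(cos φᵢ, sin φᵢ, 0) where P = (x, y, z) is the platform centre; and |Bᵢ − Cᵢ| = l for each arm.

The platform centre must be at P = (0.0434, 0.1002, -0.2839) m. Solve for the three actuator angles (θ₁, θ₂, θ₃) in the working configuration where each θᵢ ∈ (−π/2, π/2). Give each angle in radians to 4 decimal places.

rotate P by −φ1: (0.0434, 0.1002, -0.2839)
  e−x'=0.1466;  (l²−L²−(e−x')²−y'²−z²)/2L = 0.0128
  γ=atan2(-0.2839,0.1466)=-1.0941;  ψ=arccos(0.0400)=1.5308;  θ1=γ+ψ≈0.4366
φ2=120.0° → target in arm frame (0.0651, -0.0877)
  A=0.1249, B=-0.2839, C=(l²−L²−A²−y'²−z²)/(2L)=0.0471
  θ2 = atan2(B,A) + arccos(C/0.3102) = 0.2621
φ3=240.0° → target in arm frame (-0.1085, -0.0125)
  e−x'=0.2985;  (l²−L²−(e−x')²−y'²−z²)/2L = -0.2277
  √(A²+B²)=0.4119;  θ3 = -0.7604+2.1564 ≈ 1.3960

θ₁ = 0.4366, θ₂ = 0.2621, θ₃ = 1.3960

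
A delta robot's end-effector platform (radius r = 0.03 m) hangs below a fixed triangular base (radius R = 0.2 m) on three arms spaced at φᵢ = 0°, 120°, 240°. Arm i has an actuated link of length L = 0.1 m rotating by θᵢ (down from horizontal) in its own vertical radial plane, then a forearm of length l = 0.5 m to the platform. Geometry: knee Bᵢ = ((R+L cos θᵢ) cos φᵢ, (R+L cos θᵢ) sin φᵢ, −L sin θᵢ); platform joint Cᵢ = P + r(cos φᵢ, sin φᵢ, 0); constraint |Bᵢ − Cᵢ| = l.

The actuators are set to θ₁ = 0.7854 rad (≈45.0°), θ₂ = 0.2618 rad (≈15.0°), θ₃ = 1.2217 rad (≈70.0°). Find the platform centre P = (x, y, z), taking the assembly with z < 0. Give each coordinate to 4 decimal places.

(-0.0042, 0.1080, -0.4930)

O1 = (0.2407·cos0.0°, 0.2407·sin0.0°, -0.0707) = (0.2407, 0.0000, -0.0707)
arm 2 at φ=120.0°: e+L cos θ2 = 0.2666;  O2 = (-0.1333, 0.2309, -0.0259)
φ3=240.0°: virtual centre (-0.1021, -0.1768, -0.0940), radius l
subtract pairs → two planes through P
plane₁₂: -0.7480x+0.4618y+0.0897z = 0.0088
det = 0.5812;  x = 0.0045+0.0176z,  y = 0.0264+-0.1656z
quadratic in z: (1.0277)z²+(0.1244)z+(-0.1885)=0, √Δ=0.8891 → z ∈ {-0.4930, 0.3720}; z = -0.4930 (taking z<0)
x = -0.0042, y = 0.1080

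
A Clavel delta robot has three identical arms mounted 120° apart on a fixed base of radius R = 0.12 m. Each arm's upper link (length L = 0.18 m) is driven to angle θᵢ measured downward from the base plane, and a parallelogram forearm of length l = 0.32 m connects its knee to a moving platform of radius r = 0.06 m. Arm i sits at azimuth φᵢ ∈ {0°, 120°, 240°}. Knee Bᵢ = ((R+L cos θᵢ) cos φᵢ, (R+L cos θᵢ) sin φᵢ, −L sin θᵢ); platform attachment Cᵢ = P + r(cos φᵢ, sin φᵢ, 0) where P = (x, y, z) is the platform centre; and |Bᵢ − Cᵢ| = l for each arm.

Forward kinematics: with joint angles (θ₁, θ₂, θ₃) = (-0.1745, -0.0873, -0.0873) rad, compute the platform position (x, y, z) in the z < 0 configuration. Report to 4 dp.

(0.0080, 0.0000, -0.1920)

φ1=0.0°: virtual centre (0.2373, 0.0000, 0.0313), radius l
centre 2 = (0.2393·cos120.0°, 0.2393·sin120.0°, 0.0157) = (-0.1197, 0.2073, 0.0157)
φ3=240.0°: virtual centre (-0.1197, -0.2073, 0.0157), radius l
subtract pairs → two planes through P
plane₁₂: -0.7138x+0.4145y+-0.0311z = 0.0002
det = 0.5918;  x = -0.0003+-0.0436z,  y = 0.0000+0.0000z
into |P−centre ₁|² = l²: 1.0019z² + -0.0418z + -0.0450 = 0;  Δ = 0.1819;  z = -0.1920 or 0.2337 → z<0 root = -0.1920
x = 0.0080, y = 0.0000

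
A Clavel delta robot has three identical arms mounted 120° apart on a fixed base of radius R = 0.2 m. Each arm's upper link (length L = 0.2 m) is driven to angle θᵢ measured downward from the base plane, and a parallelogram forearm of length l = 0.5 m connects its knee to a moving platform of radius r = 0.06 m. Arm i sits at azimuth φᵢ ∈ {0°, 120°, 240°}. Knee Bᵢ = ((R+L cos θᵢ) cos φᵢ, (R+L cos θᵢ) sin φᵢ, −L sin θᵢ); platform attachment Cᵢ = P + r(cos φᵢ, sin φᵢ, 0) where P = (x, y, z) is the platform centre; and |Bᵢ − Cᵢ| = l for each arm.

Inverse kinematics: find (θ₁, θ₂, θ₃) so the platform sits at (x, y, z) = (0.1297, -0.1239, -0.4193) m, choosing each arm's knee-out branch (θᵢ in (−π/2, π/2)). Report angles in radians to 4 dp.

θ₁ = -0.0873, θ₂ = 0.9600, θ₃ = 0.2617

arm 1 (φ=0.0°): x'=0.1297, y'=-0.1239
  A cos θ + B sin θ = C:  0.0103·cos θ + -0.4193·sin θ = 0.0468
  θ1 = atan2(B,A) + arccos(C/0.4194) = -0.0873
arm 2 (φ=120.0°): x'=-0.1722, y'=-0.0504
  A cos θ + B sin θ = C:  0.3122·cos θ + -0.4193·sin θ = -0.1645
  √(A²+B²)=0.5227;  θ2 = -0.9309+1.8909 ≈ 0.9600
φ3=240.0° → target in arm frame (0.0425, 0.1743)
  A cos θ + B sin θ = C:  0.0975·cos θ + -0.4193·sin θ = -0.0142
  γ=atan2(-0.4193,0.0975)=-1.3422;  ψ=arccos(-0.0331)=1.6039;  θ3=γ+ψ≈0.2617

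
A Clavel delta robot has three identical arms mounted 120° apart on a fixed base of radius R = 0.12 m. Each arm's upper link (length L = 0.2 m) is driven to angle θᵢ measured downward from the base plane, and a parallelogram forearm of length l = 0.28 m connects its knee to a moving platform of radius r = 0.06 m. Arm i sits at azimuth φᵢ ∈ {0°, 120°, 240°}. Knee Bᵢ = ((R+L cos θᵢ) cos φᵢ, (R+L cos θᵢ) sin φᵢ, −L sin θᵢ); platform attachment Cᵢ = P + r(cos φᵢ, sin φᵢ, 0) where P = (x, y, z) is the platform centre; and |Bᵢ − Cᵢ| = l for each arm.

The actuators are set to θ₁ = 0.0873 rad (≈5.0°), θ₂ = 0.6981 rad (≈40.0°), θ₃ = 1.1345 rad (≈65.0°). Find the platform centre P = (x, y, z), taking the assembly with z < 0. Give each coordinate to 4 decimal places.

(0.1179, 0.0688, -0.2492)

O1 = (0.2592·cos0.0°, 0.2592·sin0.0°, -0.0174) = (0.2592, 0.0000, -0.0174)
O2 = (0.2132·cos120.0°, 0.2132·sin120.0°, -0.1286) = (-0.1066, 0.1846, -0.1286)
O3 = (0.1445·cos240.0°, 0.1445·sin240.0°, -0.1813) = (-0.0723, -0.1252, -0.1813)
|O₂|²−|O₁|² = -0.0055;  |O₃|²−|O₁|² = -0.0138
plane₁₂: -0.7317x+0.3693y+-0.2222z = -0.0055
Cramer: x(z) = 0.0151-0.4127z;  y(z) = 0.0150-0.2159z
into |P−O₁|² = l²: 1.2169z² + 0.2299z + -0.0183 = 0;  Δ = 0.1418;  z = -0.2492 or 0.0603 → z<0 root = -0.2492
x = 0.1179, y = 0.0688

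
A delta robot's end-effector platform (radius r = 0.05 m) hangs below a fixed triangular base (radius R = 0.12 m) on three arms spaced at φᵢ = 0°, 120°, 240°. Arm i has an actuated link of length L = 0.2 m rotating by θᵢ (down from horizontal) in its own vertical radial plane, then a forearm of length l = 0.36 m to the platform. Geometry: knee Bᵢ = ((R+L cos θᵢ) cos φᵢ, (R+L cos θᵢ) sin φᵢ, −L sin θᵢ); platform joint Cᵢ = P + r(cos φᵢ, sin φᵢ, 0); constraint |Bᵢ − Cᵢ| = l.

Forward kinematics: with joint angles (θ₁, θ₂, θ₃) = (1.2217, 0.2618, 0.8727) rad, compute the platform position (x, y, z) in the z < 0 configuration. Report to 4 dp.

(-0.1450, 0.0978, -0.3872)

arm 1 at φ=0.0°: ρ1 = 0.1384;  S1 = (0.1384, 0.0000, -0.1879)
arm 2 at φ=120.0°: ρ2 = 0.2632;  S2 = (-0.1316, 0.2279, -0.0518)
φ3=240.0°: virtual centre (-0.0993, -0.1720, -0.1532), radius l
eliminate P² terms by subtracting sphere 1 from 2 and 3
plane₁₂: -0.5400x+0.4559y+0.2723z = 0.0175
det = 0.4024;  x = -0.0245+0.3114z,  y = 0.0093+-0.2285z
into |P−S₁|² = l²: 1.1492z² + 0.2702z + -0.0677 = 0;  Δ = 0.3840;  z = -0.3872 or 0.1521 → z<0 root = -0.3872
x = -0.1450, y = 0.0978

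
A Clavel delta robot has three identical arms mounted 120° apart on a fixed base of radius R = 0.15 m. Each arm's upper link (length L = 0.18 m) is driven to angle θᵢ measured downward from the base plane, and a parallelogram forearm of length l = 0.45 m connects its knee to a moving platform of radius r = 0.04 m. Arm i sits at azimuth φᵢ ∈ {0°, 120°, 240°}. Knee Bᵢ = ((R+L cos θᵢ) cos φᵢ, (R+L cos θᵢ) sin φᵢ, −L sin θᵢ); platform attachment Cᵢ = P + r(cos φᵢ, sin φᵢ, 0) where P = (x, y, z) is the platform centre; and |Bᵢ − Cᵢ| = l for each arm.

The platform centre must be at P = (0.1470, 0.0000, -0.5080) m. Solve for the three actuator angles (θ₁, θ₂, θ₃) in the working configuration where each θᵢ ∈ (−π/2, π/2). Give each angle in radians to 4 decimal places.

θ₁ = 0.4362, θ₂ = 1.1346, θ₃ = 1.1346

rotate P by −φ1: (0.1470, 0.0000, -0.5080)
  e−x'=-0.0370;  (l²−L²−(e−x')²−y'²−z²)/2L = -0.2481
  θ1 = atan2(B,A) + arccos(C/0.5093) = 0.4362
arm 2 (φ=120.0°): x'=-0.0735, y'=-0.1273
  A=0.1835, B=-0.5080, C=(l²−L²−A²−y'²−z²)/(2L)=-0.3829
  γ=atan2(-0.5080,0.1835)=-1.2242;  ψ=arccos(-0.7089)=2.3587;  θ2=γ+ψ≈1.1346
φ3=240.0° → target in arm frame (-0.0735, 0.1273)
  A=0.1835, B=-0.5080, C=(l²−L²−A²−y'²−z²)/(2L)=-0.3829
  √(A²+B²)=0.5401;  θ3 = -1.2242+2.3587 ≈ 1.1346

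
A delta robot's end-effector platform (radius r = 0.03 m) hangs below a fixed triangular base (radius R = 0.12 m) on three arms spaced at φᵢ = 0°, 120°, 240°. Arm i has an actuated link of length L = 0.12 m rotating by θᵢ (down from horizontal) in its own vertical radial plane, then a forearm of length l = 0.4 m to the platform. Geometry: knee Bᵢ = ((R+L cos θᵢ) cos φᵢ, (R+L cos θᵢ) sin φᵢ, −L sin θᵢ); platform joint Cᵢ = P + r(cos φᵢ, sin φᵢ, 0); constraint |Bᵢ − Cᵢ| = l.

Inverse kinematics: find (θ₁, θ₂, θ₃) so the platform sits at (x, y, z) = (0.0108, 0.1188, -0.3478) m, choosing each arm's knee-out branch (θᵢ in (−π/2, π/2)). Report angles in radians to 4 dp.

arm 1 (φ=0.0°): x'=0.0108, y'=0.1188
  A cos θ + B sin θ = C:  0.0792·cos θ + -0.3478·sin θ = 0.0177
  θ1 = atan2(B,A) + arccos(C/0.3567) = 0.1742
φ2=120.0° → target in arm frame (0.0975, -0.0688)
  A cos θ + B sin θ = C:  -0.0075·cos θ + -0.3478·sin θ = 0.0827
  γ=atan2(-0.3478,-0.0075)=-1.5923;  ψ=arccos(0.2378)=1.3307;  θ2=γ+ψ≈-0.2616
arm 3 (φ=240.0°): x'=-0.1083, y'=-0.0500
  e−x'=0.1983;  (l²−L²−(e−x')²−y'²−z²)/2L = -0.0716
  γ=atan2(-0.3478,0.1983)=-1.0526;  ψ=arccos(-0.1789)=1.7506;  θ3=γ+ψ≈0.6980

θ₁ = 0.1742, θ₂ = -0.2616, θ₃ = 0.6980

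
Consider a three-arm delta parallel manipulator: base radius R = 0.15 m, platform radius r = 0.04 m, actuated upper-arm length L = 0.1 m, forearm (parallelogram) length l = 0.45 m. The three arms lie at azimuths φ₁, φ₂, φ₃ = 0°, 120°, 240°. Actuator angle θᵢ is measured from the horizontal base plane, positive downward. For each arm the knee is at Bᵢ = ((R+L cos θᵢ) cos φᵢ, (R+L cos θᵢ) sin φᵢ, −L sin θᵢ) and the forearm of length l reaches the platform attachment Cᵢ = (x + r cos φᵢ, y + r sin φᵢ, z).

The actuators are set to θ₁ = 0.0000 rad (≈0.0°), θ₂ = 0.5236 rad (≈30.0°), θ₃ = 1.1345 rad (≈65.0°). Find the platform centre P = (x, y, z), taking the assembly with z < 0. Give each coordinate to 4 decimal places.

arm 1 at φ=0.0°: e+L cos θ1 = 0.2100;  centre 1 = (0.2100, 0.0000, 0.0000)
centre 2 = (0.1966·cos120.0°, 0.1966·sin120.0°, -0.0500) = (-0.0983, 0.1703, -0.0500)
φ3=240.0°: virtual centre (-0.0761, -0.1319, -0.0906), radius l
eliminate P² terms by subtracting sphere 1 from 2 and 3
plane₁₂: -0.6166x+0.3405y+-0.1000z = -0.0029
Cramer: x(z) = 0.0143-0.2464z;  y(z) = 0.0172-0.1526z
sphere 1 gives Az²+Bz+C=0 with A=1.0840, B=0.0912, C=-0.1639;  B²−4AC=0.7190;  roots -0.4332, 0.3490;  negative root z = -0.4332
x = 0.1210, y = 0.0833

(0.1210, 0.0833, -0.4332)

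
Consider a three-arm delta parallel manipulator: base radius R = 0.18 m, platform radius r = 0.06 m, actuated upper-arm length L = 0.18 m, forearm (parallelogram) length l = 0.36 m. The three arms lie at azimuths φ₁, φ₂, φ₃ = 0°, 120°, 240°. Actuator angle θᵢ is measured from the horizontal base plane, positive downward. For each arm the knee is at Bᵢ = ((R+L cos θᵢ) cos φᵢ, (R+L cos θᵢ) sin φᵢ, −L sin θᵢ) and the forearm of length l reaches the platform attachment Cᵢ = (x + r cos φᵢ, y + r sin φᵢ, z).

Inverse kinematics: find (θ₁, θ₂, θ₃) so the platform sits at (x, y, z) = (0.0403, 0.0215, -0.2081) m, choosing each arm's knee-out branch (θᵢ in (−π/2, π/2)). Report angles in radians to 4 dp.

θ₁ = -0.2614, θ₂ = 0.0874, θ₃ = 0.3489

rotate P by −φ1: (0.0403, 0.0215, -0.2081)
  A cos θ + B sin θ = C:  0.0797·cos θ + -0.2081·sin θ = 0.1308
  √(A²+B²)=0.2228;  θ1 = -1.2050+0.9436 ≈ -0.2614
arm 2 (φ=120.0°): x'=-0.0015, y'=-0.0457
  A=0.1215, B=-0.2081, C=(l²−L²−A²−y'²−z²)/(2L)=0.1029
  √(A²+B²)=0.2410;  θ2 = -1.0422+1.1297 ≈ 0.0874
φ3=240.0° → target in arm frame (-0.0388, 0.0242)
  A=0.1588, B=-0.2081, C=(l²−L²−A²−y'²−z²)/(2L)=0.0781
  θ3 = atan2(B,A) + arccos(C/0.2618) = 0.3489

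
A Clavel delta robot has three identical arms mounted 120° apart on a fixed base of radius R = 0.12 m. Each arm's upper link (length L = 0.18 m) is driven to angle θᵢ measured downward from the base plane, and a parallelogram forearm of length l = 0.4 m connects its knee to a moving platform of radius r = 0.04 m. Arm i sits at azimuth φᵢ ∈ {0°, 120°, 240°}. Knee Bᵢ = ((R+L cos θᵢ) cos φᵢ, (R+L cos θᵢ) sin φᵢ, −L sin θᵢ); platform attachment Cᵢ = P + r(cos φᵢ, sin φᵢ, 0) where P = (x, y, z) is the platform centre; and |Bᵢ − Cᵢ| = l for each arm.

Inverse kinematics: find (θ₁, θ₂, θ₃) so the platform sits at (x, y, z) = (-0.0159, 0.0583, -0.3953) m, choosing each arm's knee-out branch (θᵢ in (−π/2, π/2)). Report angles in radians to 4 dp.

rotate P by −φ1: (-0.0159, 0.0583, -0.3953)
  e−x'=0.0959;  (l²−L²−(e−x')²−y'²−z²)/2L = -0.1146
  √(A²+B²)=0.4068;  θ1 = -1.3328+1.8564 ≈ 0.5236
arm 2 (φ=120.0°): x'=0.0584, y'=-0.0154
  A=0.0216, B=-0.3953, C=(l²−L²−A²−y'²−z²)/(2L)=-0.0816
  √(A²+B²)=0.3959;  θ2 = -1.5163+1.7783 ≈ 0.2620
rotate P by −φ3: (-0.0425, -0.0429, -0.3953)
  A cos θ + B sin θ = C:  0.1225·cos θ + -0.3953·sin θ = -0.1264
  θ3 = atan2(B,A) + arccos(C/0.4139) = 0.6111

θ₁ = 0.5236, θ₂ = 0.2620, θ₃ = 0.6111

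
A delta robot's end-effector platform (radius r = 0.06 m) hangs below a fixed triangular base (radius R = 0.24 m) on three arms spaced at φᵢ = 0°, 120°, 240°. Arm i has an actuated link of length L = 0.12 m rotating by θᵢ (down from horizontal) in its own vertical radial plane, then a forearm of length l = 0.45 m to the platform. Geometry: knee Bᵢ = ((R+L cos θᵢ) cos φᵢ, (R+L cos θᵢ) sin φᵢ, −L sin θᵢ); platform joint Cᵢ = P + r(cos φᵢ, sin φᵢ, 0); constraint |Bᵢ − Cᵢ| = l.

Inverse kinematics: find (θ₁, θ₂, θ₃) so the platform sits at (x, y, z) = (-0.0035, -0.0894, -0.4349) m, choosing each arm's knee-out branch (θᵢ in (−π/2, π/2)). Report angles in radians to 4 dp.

θ₁ = 0.7858, θ₂ = 1.1347, θ₃ = 0.3489

φ1=0.0° → target in arm frame (-0.0035, -0.0894)
  e−x'=0.1835;  (l²−L²−(e−x')²−y'²−z²)/2L = -0.1779
  θ1 = atan2(B,A) + arccos(C/0.4720) = 0.7858
φ2=120.0° → target in arm frame (-0.0757, 0.0477)
  e−x'=0.2557;  (l²−L²−(e−x')²−y'²−z²)/2L = -0.2862
  √(A²+B²)=0.5045;  θ2 = -1.0393+2.1740 ≈ 1.1347
arm 3 (φ=240.0°): x'=0.0792, y'=0.0417
  e−x'=0.1008;  (l²−L²−(e−x')²−y'²−z²)/2L = -0.0539
  √(A²+B²)=0.4464;  θ3 = -1.3430+1.6919 ≈ 0.3489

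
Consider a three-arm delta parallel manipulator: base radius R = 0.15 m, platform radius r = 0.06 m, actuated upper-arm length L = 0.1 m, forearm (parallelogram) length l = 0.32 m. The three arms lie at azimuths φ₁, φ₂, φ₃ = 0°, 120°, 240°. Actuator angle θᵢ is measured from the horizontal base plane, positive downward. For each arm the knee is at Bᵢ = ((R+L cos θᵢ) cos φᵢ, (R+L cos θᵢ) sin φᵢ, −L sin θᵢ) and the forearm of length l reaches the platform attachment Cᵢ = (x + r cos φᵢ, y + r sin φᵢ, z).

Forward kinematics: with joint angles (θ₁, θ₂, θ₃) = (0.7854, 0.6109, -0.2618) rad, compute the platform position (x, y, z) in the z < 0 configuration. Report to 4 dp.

(-0.0666, -0.0783, -0.2819)

φ1=0.0°: virtual centre (0.1607, 0.0000, -0.0707), radius l
φ2=120.0°: virtual centre (-0.0860, 0.1489, -0.0574), radius l
centre 3 = (0.1866·cos240.0°, 0.1866·sin240.0°, 0.0259) = (-0.0933, -0.1616, 0.0259)
|centre ₂|²−|centre ₁|² = 0.0020;  |centre ₃|²−|centre ₁|² = 0.0047
linear system: -0.4933x+0.2978y = 0.0020−0.0267z; -0.5080x+-0.3232y = 0.0047−0.1932z
det = 0.3107;  x = -0.0066+0.2129z,  y = -0.0041+0.2631z
quadratic in z: (1.1145)z²+(0.0680)z+(-0.0694)=0, √Δ=0.5604 → z ∈ {-0.2819, 0.2209}; z = -0.2819 (taking z<0)
x = -0.0666, y = -0.0783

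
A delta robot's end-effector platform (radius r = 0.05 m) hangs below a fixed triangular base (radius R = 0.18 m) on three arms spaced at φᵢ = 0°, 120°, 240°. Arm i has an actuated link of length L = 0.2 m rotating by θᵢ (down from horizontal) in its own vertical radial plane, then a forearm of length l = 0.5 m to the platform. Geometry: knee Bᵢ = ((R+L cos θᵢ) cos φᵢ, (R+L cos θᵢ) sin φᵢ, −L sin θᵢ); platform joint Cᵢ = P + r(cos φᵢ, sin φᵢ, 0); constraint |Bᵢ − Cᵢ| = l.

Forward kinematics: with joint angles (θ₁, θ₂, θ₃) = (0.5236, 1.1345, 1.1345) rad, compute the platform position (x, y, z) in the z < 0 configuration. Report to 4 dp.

arm 1 at φ=0.0°: ρ1 = 0.3032;  S1 = (0.3032, 0.0000, -0.1000)
φ2=120.0°: virtual centre (-0.1073, 0.1858, -0.1813), radius l
φ3=240.0°: virtual centre (-0.1073, -0.1858, -0.1813), radius l
eliminate P² terms by subtracting sphere 1 from 2 and 3
[-0.8209 0.3716 -0.1625]·P = -0.0231;  [-0.8209 -0.3716 -0.1625]·P = -0.0231
det = 0.6100;  x = 0.0281+-0.1980z,  y = 0.0000+0.0000z
quadratic in z: (1.0392)z²+(0.3089)z+(-0.1643)=0, √Δ=0.8823 → z ∈ {-0.5732, 0.2759}; z = -0.5732 (taking z<0)
x = 0.1416, y = 0.0000

(0.1416, 0.0000, -0.5732)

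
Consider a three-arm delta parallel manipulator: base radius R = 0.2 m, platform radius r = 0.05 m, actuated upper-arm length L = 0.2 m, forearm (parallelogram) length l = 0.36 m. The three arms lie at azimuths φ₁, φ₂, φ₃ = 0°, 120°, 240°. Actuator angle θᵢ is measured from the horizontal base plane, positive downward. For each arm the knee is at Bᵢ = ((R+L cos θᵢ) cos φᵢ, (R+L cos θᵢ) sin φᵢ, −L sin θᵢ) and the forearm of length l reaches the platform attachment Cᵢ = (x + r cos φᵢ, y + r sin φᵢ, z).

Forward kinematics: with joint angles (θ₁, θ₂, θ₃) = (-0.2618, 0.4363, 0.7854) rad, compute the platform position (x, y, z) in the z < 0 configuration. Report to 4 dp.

(0.0705, 0.0328, -0.1809)

S1 = (0.3432·cos0.0°, 0.3432·sin0.0°, 0.0518) = (0.3432, 0.0000, 0.0518)
φ2=120.0°: virtual centre (-0.1656, 0.2869, -0.0845), radius l
φ3=240.0°: virtual centre (-0.1457, -0.2524, -0.1414), radius l
|S₂|²−|S₁|² = -0.0036;  |S₃|²−|S₁|² = -0.0155
plane₁₂: -1.0176x+0.5738y+-0.2726z = -0.0036
Cramer: x(z) = 0.0100-0.3343z;  y(z) = 0.0115-0.1179z
sphere 1 gives Az²+Bz+C=0 with A=1.1256, B=0.1166, C=-0.0158;  B²−4AC=0.0845;  roots -0.1809, 0.0774;  negative root z = -0.1809
x = 0.0705, y = 0.0328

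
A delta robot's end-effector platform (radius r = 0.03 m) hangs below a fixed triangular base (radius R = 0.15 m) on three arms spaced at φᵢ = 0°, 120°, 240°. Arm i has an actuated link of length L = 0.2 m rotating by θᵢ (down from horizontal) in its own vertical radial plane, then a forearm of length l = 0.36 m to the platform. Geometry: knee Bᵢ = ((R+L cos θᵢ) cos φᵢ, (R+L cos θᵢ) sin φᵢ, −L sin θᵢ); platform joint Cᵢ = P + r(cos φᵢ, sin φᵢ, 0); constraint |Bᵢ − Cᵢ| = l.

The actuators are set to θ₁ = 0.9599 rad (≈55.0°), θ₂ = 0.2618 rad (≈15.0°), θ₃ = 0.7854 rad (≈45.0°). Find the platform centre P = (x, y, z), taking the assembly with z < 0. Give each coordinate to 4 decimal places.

S1 = (0.2347·cos0.0°, 0.2347·sin0.0°, -0.1638) = (0.2347, 0.0000, -0.1638)
S2 = (0.3132·cos120.0°, 0.3132·sin120.0°, -0.0518) = (-0.1566, 0.2712, -0.0518)
arm 3 at φ=240.0°: ρ3 = 0.2614;  S3 = (-0.1307, -0.2264, -0.1414)
eliminate P² terms by subtracting sphere 1 from 2 and 3
linear system: -0.7826x+0.5425y = 0.0188−0.2241z; -0.7309x+-0.4528y = 0.0064−0.0448z
Cramer: x(z) = -0.0160+0.1675z;  y(z) = 0.0117-0.1715z
into |P−S₁|² = l²: 1.0575z² + 0.2397z + -0.0398 = 0;  Δ = 0.2257;  z = -0.3379 or 0.1113 → z<0 root = -0.3379
x = -0.0726, y = 0.0696

(-0.0726, 0.0696, -0.3379)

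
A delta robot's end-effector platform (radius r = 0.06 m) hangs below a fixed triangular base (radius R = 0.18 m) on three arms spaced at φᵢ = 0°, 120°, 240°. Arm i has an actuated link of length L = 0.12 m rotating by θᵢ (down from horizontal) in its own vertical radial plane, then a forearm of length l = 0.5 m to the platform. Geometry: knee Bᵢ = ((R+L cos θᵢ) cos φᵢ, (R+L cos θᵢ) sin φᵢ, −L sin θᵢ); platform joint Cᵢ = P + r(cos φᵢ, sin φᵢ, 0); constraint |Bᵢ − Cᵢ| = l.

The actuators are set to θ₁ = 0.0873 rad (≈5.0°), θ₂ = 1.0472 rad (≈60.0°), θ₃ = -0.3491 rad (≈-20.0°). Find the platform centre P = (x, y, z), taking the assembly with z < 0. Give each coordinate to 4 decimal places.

(0.0510, -0.1959, -0.4301)

S1 = (0.2395·cos0.0°, 0.2395·sin0.0°, -0.0105) = (0.2395, 0.0000, -0.0105)
φ2=120.0°: virtual centre (-0.0900, 0.1559, -0.1039), radius l
arm 3 at φ=240.0°: (R−r)+L cos θ3 = 0.2328;  S3 = (-0.1164, -0.2016, 0.0410)
subtract pairs → two planes through P
plane₁₂: -0.6591x+0.3118y+-0.1869z = -0.0143
det = 0.4876;  x = 0.0129+-0.0887z,  y = -0.0187+0.4121z
quadratic in z: (1.1777)z²+(0.0457)z+(-0.1982)=0, √Δ=0.9672 → z ∈ {-0.4301, 0.3912}; z = -0.4301 (taking z<0)
x = 0.0510, y = -0.1959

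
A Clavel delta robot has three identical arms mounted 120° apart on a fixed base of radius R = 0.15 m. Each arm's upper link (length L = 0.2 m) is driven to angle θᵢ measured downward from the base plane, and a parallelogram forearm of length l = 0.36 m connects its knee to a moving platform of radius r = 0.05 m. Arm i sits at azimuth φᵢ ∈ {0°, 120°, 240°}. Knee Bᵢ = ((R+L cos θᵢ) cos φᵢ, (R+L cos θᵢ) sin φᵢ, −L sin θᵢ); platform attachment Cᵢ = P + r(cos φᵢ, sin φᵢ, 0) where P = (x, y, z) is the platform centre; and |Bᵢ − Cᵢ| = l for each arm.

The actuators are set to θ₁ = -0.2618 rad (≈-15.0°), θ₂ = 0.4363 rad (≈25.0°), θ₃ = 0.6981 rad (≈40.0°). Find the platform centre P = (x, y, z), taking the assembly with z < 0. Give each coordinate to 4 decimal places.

arm 1 at φ=0.0°: (R−r)+L cos θ1 = 0.2932;  O1 = (0.2932, 0.0000, 0.0518)
O2 = (0.2813·cos120.0°, 0.2813·sin120.0°, -0.0845) = (-0.1406, 0.2436, -0.0845)
O3 = (0.2532·cos240.0°, 0.2532·sin240.0°, -0.1286) = (-0.1266, -0.2193, -0.1286)
subtract pairs → two planes through P
[-0.8676 0.4872 -0.2726]·P = -0.0024;  [-0.8396 -0.4386 -0.3606]·P = -0.0080
Cramer: x(z) = 0.0063-0.3739z;  y(z) = 0.0062-0.1065z
sphere 1 gives Az²+Bz+C=0 with A=1.1512, B=0.1097, C=-0.0446;  B²−4AC=0.2172;  roots -0.2501, 0.1548;  negative root z = -0.2501
x = 0.0998, y = 0.0329

(0.0998, 0.0329, -0.2501)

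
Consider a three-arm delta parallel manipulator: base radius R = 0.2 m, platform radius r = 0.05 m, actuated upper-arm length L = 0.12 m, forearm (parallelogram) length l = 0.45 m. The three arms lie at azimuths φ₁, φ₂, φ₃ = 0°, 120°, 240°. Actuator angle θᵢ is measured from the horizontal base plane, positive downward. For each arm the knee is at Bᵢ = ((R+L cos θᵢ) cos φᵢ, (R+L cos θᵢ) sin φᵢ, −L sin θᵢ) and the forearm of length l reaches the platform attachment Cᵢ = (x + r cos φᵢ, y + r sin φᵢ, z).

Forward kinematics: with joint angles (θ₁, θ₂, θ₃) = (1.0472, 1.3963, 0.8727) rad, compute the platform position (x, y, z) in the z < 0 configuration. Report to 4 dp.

φ1=0.0°: virtual centre (0.2100, 0.0000, -0.1039), radius l
arm 2 at φ=120.0°: (R−r)+L cos θ2 = 0.1708;  S2 = (-0.0854, 0.1479, -0.1182)
φ3=240.0°: virtual centre (-0.1136, -0.1967, -0.0919), radius l
subtract pairs → two planes through P
plane₁₂: -0.5908x+0.2959y+-0.0285z = -0.0117
Cramer: x(z) = 0.0073-0.0097z;  y(z) = -0.0251+0.0770z
quadratic in z: (1.0060)z²+(0.2079)z+(-0.1500)=0, √Δ=0.8042 → z ∈ {-0.5031, 0.2964}; z = -0.5031 (taking z<0)
x = 0.0122, y = -0.0638

(0.0122, -0.0638, -0.5031)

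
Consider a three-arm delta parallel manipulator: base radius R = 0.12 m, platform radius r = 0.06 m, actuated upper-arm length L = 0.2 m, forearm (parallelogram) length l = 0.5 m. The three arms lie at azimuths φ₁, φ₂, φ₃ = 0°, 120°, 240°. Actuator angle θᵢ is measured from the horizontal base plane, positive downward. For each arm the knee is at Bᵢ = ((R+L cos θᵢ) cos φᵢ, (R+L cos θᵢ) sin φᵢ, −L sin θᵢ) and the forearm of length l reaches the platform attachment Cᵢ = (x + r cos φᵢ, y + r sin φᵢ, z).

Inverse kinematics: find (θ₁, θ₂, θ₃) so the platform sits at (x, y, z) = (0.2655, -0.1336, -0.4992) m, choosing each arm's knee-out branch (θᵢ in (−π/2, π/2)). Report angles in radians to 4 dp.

θ₁ = 0.0872, θ₂ = 1.3091, θ₃ = 0.8729

rotate P by −φ1: (0.2655, -0.1336, -0.4992)
  e−x'=-0.2055;  (l²−L²−(e−x')²−y'²−z²)/2L = -0.2482
  √(A²+B²)=0.5398;  θ1 = -1.9613+2.0485 ≈ 0.0872
φ2=120.0° → target in arm frame (-0.2485, -0.1631)
  A cos θ + B sin θ = C:  0.3085·cos θ + -0.4992·sin θ = -0.4024
  θ2 = atan2(B,A) + arccos(C/0.5868) = 1.3091
arm 3 (φ=240.0°): x'=-0.0170, y'=0.2967
  A=0.0770, B=-0.4992, C=(l²−L²−A²−y'²−z²)/(2L)=-0.3330
  γ=atan2(-0.4992,0.0770)=-1.4177;  ψ=arccos(-0.6592)=2.2905;  θ3=γ+ψ≈0.8729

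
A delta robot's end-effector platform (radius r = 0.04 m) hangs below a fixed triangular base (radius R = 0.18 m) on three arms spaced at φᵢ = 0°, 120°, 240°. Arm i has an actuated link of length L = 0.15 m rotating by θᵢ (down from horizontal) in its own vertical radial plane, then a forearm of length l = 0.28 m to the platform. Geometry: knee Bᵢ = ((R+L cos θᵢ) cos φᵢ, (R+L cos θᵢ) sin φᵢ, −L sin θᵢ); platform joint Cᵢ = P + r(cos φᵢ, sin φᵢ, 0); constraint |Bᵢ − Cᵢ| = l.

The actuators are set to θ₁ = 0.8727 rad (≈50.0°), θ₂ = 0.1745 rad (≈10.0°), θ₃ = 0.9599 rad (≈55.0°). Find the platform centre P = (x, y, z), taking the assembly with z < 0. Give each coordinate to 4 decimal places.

φ1=0.0°: virtual centre (0.2364, 0.0000, -0.1149), radius l
arm 2 at φ=120.0°: ρ2 = 0.2877;  O2 = (-0.1439, 0.2492, -0.0260)
O3 = (0.2260·cos240.0°, 0.2260·sin240.0°, -0.1229) = (-0.1130, -0.1958, -0.1229)
|O₂|²−|O₁|² = 0.0144;  |O₃|²−|O₁|² = -0.0029
plane₁₂: -0.7606x+0.4983y+0.1777z = 0.0144
Cramer: x(z) = -0.0065+0.0954z;  y(z) = 0.0190-0.2110z
into |P−O₁|² = l²: 1.0536z² + 0.1755z + -0.0058 = 0;  Δ = 0.0554;  z = -0.1950 or 0.0285 → z<0 root = -0.1950
x = -0.0251, y = 0.0601

(-0.0251, 0.0601, -0.1950)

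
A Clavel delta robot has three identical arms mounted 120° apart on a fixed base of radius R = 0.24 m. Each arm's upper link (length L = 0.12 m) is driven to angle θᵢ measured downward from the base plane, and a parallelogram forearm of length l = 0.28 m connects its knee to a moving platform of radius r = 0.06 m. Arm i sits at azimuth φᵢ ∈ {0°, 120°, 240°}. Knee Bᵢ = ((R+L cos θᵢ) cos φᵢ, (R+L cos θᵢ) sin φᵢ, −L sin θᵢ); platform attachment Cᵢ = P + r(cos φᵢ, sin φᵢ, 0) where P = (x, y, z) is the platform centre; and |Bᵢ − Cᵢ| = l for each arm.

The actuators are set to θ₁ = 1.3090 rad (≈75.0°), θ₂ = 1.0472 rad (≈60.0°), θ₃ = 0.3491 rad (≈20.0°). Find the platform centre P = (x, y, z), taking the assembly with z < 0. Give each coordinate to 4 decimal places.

(-0.0514, -0.0452, -0.2022)

φ1=0.0°: virtual centre (0.2111, 0.0000, -0.1159), radius l
O2 = (0.2400·cos120.0°, 0.2400·sin120.0°, -0.1039) = (-0.1200, 0.2078, -0.1039)
arm 3 at φ=240.0°: e+L cos θ3 = 0.2928;  O3 = (-0.1464, -0.2535, -0.0410)
subtract pairs → two planes through P
[-0.6621 0.4157 0.0240]·P = 0.0104;  [-0.7149 -0.5071 0.1497]·P = 0.0294
det = 0.6329;  x = -0.0277+0.1176z,  y = -0.0190+0.1296z
sphere 1 gives Az²+Bz+C=0 with A=1.0306, B=0.1708, C=-0.0076;  B²−4AC=0.0606;  roots -0.2022, 0.0365;  negative root z = -0.2022
x = -0.0514, y = -0.0452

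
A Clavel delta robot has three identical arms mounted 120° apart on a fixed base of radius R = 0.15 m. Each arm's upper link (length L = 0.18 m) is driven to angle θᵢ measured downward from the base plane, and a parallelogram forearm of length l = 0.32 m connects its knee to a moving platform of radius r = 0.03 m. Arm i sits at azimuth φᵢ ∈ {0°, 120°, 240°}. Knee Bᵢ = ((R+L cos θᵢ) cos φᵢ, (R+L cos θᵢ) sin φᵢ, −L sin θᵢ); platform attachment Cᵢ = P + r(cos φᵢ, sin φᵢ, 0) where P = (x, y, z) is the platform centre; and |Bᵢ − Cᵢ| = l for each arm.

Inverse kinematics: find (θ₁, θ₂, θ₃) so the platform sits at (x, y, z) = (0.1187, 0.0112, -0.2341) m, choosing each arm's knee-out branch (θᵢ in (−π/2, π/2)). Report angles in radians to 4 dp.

rotate P by −φ1: (0.1187, 0.0112, -0.2341)
  e−x'=0.0013;  (l²−L²−(e−x')²−y'²−z²)/2L = 0.0419
  γ=atan2(-0.2341,0.0013)=-1.5652;  ψ=arccos(0.1788)=1.3910;  θ1=γ+ψ≈-0.1742
arm 2 (φ=120.0°): x'=-0.0497, y'=-0.1084
  A cos θ + B sin θ = C:  0.1697·cos θ + -0.2341·sin θ = -0.0704
  θ2 = atan2(B,A) + arccos(C/0.2891) = 0.8730
rotate P by −φ3: (-0.0690, 0.0972, -0.2341)
  e−x'=0.1890;  (l²−L²−(e−x')²−y'²−z²)/2L = -0.0833
  γ=atan2(-0.2341,0.1890)=-0.8915;  ψ=arccos(-0.2769)=1.8513;  θ3=γ+ψ≈0.9598

θ₁ = -0.1742, θ₂ = 0.8730, θ₃ = 0.9598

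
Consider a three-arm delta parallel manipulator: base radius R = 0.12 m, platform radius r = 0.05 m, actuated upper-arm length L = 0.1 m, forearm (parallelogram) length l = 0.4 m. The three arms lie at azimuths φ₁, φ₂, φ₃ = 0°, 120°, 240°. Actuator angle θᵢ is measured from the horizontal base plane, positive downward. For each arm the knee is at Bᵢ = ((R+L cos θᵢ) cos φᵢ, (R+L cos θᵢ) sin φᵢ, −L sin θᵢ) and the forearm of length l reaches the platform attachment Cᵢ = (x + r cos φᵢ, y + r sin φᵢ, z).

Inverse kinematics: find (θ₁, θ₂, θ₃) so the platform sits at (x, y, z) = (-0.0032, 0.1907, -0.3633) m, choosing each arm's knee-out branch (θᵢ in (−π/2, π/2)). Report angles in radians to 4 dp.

θ₁ = 0.5245, θ₂ = -0.2614, θ₃ = 1.1351

φ1=0.0° → target in arm frame (-0.0032, 0.1907)
  A cos θ + B sin θ = C:  0.0732·cos θ + -0.3633·sin θ = -0.1186
  θ1 = atan2(B,A) + arccos(C/0.3706) = 0.5245
rotate P by −φ2: (0.1668, -0.0926, -0.3633)
  A=-0.0968, B=-0.3633, C=(l²−L²−A²−y'²−z²)/(2L)=0.0004
  γ=atan2(-0.3633,-0.0968)=-1.8311;  ψ=arccos(0.0011)=1.5697;  θ2=γ+ψ≈-0.2614
arm 3 (φ=240.0°): x'=-0.1636, y'=-0.0981
  A cos θ + B sin θ = C:  0.2336·cos θ + -0.3633·sin θ = -0.2308
  √(A²+B²)=0.4319;  θ3 = -0.9995+2.1346 ≈ 1.1351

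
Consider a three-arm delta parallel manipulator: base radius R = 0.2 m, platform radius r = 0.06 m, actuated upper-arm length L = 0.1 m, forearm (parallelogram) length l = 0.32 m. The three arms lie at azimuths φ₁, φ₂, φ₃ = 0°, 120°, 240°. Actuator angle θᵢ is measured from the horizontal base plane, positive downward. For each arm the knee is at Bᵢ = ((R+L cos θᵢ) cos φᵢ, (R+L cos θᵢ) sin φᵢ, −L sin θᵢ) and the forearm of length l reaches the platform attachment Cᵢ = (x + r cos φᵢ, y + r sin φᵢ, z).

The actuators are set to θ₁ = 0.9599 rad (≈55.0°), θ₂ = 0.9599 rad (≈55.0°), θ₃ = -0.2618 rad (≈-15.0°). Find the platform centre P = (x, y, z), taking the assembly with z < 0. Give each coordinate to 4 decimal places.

(-0.0506, -0.0877, -0.2641)

arm 1 at φ=0.0°: (R−r)+L cos θ1 = 0.1974;  centre 1 = (0.1974, 0.0000, -0.0819)
arm 2 at φ=120.0°: (R−r)+L cos θ2 = 0.1974;  centre 2 = (-0.0987, 0.1709, -0.0819)
φ3=240.0°: virtual centre (-0.1183, -0.2049, 0.0259), radius l
eliminate P² terms by subtracting sphere 1 from 2 and 3
linear system: -0.5921x+0.3418y = 0.0000−0.0000z; -0.6313x+-0.4098y = 0.0110−0.2156z
det = 0.4584;  x = -0.0082+0.1608z,  y = -0.0142+0.2784z
into |P−centre ₁|² = l²: 1.1034z² + 0.0898z + -0.0532 = 0;  Δ = 0.2430;  z = -0.2641 or 0.1827 → z<0 root = -0.2641
x = -0.0506, y = -0.0877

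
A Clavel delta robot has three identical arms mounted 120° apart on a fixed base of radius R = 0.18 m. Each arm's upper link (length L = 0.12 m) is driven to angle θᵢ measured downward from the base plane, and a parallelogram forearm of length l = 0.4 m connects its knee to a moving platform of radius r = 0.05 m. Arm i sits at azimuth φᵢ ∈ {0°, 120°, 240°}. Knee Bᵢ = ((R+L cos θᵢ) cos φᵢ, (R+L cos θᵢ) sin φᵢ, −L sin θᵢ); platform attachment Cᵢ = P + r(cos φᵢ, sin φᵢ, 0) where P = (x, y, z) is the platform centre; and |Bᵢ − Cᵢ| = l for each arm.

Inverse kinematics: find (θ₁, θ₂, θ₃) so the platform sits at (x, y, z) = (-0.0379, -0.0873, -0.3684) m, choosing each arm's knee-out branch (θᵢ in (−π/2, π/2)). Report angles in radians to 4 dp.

θ₁ = 0.6978, θ₂ = 0.7850, θ₃ = 0.0000

rotate P by −φ1: (-0.0379, -0.0873, -0.3684)
  A cos θ + B sin θ = C:  0.1679·cos θ + -0.3684·sin θ = -0.1080
  √(A²+B²)=0.4049;  θ1 = -1.1432+1.8409 ≈ 0.6978
rotate P by −φ2: (-0.0567, 0.0765, -0.3684)
  e−x'=0.1867;  (l²−L²−(e−x')²−y'²−z²)/2L = -0.1284
  θ2 = atan2(B,A) + arccos(C/0.4130) = 0.7850
rotate P by −φ3: (0.0946, 0.0108, -0.3684)
  A=0.0354, B=-0.3684, C=(l²−L²−A²−y'²−z²)/(2L)=0.0354
  θ3 = atan2(B,A) + arccos(C/0.3701) = 0.0000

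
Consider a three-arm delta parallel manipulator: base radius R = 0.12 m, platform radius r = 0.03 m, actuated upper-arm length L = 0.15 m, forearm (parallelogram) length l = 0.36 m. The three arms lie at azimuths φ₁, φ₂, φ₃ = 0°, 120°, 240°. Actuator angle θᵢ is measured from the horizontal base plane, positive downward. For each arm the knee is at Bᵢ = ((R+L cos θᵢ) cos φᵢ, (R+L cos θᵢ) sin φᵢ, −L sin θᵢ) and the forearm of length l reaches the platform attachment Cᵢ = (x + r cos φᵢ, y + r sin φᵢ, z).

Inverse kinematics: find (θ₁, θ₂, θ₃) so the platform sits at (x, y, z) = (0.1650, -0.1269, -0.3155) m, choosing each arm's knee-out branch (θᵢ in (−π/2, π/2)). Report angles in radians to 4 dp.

rotate P by −φ1: (0.1650, -0.1269, -0.3155)
  A cos θ + B sin θ = C:  -0.0750·cos θ + -0.3155·sin θ = -0.0472
  √(A²+B²)=0.3243;  θ1 = -1.8042+1.7170 ≈ -0.0872
φ2=120.0° → target in arm frame (-0.1924, -0.0794)
  A=0.2824, B=-0.3155, C=(l²−L²−A²−y'²−z²)/(2L)=-0.2617
  γ=atan2(-0.3155,0.2824)=-0.8407;  ψ=arccos(-0.6180)=2.2370;  θ2=γ+ψ≈1.3963
φ3=240.0° → target in arm frame (0.0274, 0.2063)
  e−x'=0.0626;  (l²−L²−(e−x')²−y'²−z²)/2L = -0.1298
  θ3 = atan2(B,A) + arccos(C/0.3217) = 0.6112

θ₁ = -0.0872, θ₂ = 1.3963, θ₃ = 0.6112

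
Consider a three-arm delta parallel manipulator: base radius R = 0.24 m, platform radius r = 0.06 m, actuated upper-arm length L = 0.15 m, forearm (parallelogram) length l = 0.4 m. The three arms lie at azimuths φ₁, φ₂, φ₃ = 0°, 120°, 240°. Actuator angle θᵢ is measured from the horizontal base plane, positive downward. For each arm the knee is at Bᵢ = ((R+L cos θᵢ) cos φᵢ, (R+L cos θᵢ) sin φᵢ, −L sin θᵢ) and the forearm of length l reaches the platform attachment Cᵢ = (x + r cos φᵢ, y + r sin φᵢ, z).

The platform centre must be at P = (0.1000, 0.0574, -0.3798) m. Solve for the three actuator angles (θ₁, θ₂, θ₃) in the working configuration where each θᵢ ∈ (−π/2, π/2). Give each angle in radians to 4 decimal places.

θ₁ = 0.3493, θ₂ = 0.8729, θ₃ = 1.3090

arm 1 (φ=0.0°): x'=0.1000, y'=0.0574
  e−x'=0.0800;  (l²−L²−(e−x')²−y'²−z²)/2L = -0.0548
  γ=atan2(-0.3798,0.0800)=-1.3632;  ψ=arccos(-0.1412)=1.7125;  θ1=γ+ψ≈0.3493
rotate P by −φ2: (-0.0003, -0.1153, -0.3798)
  A cos θ + B sin θ = C:  0.1803·cos θ + -0.3798·sin θ = -0.1752
  γ=atan2(-0.3798,0.1803)=-1.1276;  ψ=arccos(-0.4166)=2.0005;  θ2=γ+ψ≈0.8729
arm 3 (φ=240.0°): x'=-0.0997, y'=0.0579
  e−x'=0.2797;  (l²−L²−(e−x')²−y'²−z²)/2L = -0.2945
  √(A²+B²)=0.4717;  θ3 = -0.9360+2.2450 ≈ 1.3090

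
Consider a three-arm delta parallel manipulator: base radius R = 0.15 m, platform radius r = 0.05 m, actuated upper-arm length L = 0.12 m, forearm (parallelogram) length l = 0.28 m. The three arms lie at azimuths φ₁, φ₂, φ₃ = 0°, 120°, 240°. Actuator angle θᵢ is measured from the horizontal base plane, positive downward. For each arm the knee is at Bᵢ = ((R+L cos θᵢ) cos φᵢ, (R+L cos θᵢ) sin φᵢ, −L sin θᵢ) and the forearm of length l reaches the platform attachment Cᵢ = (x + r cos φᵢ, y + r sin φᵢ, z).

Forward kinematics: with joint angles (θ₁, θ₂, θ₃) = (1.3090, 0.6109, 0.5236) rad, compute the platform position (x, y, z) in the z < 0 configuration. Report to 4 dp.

(-0.0932, -0.0080, -0.2834)

φ1=0.0°: virtual centre (0.1311, 0.0000, -0.1159), radius l
S2 = (0.1983·cos120.0°, 0.1983·sin120.0°, -0.0688) = (-0.0991, 0.1717, -0.0688)
arm 3 at φ=240.0°: (R−r)+L cos θ3 = 0.2039;  S3 = (-0.1020, -0.1766, -0.0600)
eliminate P² terms by subtracting sphere 1 from 2 and 3
plane₁₂: -0.4604x+0.3435y+0.0942z = 0.0134
Cramer: x(z) = -0.0302+0.2221z;  y(z) = -0.0014+0.0236z
quadratic in z: (1.0499)z²+(0.1601)z+(-0.0389)=0, √Δ=0.4350 → z ∈ {-0.2834, 0.1309}; z = -0.2834 (taking z<0)
x = -0.0932, y = -0.0080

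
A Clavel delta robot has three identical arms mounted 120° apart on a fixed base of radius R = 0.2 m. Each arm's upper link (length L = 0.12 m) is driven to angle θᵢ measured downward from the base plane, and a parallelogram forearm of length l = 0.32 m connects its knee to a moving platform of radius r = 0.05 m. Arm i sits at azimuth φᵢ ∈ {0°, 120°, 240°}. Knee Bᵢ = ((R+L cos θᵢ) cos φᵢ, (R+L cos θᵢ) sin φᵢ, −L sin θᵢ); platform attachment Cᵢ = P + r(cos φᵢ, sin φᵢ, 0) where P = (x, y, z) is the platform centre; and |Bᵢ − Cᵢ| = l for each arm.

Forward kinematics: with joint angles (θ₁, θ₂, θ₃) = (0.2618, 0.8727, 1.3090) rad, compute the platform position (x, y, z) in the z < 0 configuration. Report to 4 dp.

(0.0853, 0.0449, -0.2914)

φ1=0.0°: virtual centre (0.2659, 0.0000, -0.0311), radius l
φ2=120.0°: virtual centre (-0.1136, 0.1967, -0.0919), radius l
φ3=240.0°: virtual centre (-0.0905, -0.1568, -0.1159), radius l
subtract pairs → two planes through P
linear system: -0.7590x+0.3934y = -0.0116−-0.1217z; -0.7129x+-0.3136y = -0.0255−-0.1697z
Cramer: x(z) = 0.0264-0.2024z;  y(z) = 0.0213-0.0810z
into |P−S₁|² = l²: 1.0475z² + 0.1556z + -0.0436 = 0;  Δ = 0.2069;  z = -0.2914 or 0.1428 → z<0 root = -0.2914
x = 0.0853, y = 0.0449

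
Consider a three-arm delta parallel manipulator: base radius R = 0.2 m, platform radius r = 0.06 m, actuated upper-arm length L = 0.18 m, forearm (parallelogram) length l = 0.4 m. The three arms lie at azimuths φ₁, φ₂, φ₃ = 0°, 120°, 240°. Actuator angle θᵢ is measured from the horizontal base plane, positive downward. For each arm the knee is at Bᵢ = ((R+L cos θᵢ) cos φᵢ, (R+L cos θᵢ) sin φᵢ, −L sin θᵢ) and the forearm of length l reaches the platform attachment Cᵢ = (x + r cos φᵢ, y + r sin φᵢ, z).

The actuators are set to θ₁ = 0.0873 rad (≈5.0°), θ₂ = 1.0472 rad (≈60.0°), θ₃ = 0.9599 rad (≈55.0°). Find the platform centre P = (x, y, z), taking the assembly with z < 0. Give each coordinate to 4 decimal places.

(0.1430, -0.0145, -0.3744)

φ1=0.0°: virtual centre (0.3193, 0.0000, -0.0157), radius l
centre 2 = (0.2300·cos120.0°, 0.2300·sin120.0°, -0.1559) = (-0.1150, 0.1992, -0.1559)
φ3=240.0°: virtual centre (-0.1216, -0.2107, -0.1474), radius l
|centre ₂|²−|centre ₁|² = -0.0250;  |centre ₃|²−|centre ₁|² = -0.0213
[-0.8686 0.3984 -0.2804]·P = -0.0250;  [-0.8819 -0.4213 -0.2635]·P = -0.0213
det = 0.7173;  x = 0.0265+-0.3110z,  y = -0.0050+0.0256z
sphere 1 gives Az²+Bz+C=0 with A=1.0974, B=0.2133, C=-0.0740;  B²−4AC=0.3703;  roots -0.3744, 0.1801;  negative root z = -0.3744
x = 0.1430, y = -0.0145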